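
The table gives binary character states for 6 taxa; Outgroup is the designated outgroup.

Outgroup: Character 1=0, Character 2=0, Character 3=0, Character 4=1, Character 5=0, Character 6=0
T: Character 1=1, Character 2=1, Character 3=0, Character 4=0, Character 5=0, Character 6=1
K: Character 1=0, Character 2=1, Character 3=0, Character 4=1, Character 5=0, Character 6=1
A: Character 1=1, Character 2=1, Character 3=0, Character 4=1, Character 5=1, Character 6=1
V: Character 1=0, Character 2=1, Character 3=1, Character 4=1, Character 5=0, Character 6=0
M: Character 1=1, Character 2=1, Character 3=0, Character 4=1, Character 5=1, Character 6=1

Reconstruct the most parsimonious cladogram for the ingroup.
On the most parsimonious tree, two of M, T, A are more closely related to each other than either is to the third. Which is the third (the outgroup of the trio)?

T

Character polarity is set by the outgroup: the derived state is whichever differs from the outgroup's state, so for Character 4 the derived state is '0', and for the remaining characters it is '1'.
Character 1: derived state '1' in A, M, and T only — synapomorphy for {A, M, T}.
All ingroup taxa share the derived state '1' for Character 2; it defines the ingroup but does not resolve relationships within it.
Character 3 (derived state '1') is unique to V (autapomorphy; uninformative for grouping).
Character 4 (derived state '0') is unique to T (autapomorphy; uninformative for grouping).
Only A and M show the derived state '1' for Character 5, supporting them as a clade.
Character 6 (derived state '1') is shared by A, K, M, and T — a synapomorphy uniting that clade.
Most parsimonious ingroup topology: (((T,(A,M)),K),V).
M and A share a more recent common ancestor with each other than either does with T, so T is the least closely related of the three.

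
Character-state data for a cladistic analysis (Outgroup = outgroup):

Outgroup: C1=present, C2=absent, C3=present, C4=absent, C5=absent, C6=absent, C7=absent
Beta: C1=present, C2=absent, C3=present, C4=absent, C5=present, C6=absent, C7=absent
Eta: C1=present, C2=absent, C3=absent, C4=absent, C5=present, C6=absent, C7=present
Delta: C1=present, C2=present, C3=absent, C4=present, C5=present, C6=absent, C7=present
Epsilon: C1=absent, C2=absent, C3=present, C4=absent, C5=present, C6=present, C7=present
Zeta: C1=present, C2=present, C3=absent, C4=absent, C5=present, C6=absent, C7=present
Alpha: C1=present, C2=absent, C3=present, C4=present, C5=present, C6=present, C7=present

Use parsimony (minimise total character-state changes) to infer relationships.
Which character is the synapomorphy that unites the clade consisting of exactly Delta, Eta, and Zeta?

C3

Character polarity is set by the outgroup: the derived state is whichever differs from the outgroup's state, so for C1, C3 the derived state is 'absent', and for the remaining characters it is 'present'.
C1 (derived state 'absent') is unique to Epsilon (autapomorphy; uninformative for grouping).
C2: derived state 'present' in Delta and Zeta only — synapomorphy for {Delta, Zeta}.
C3: derived state 'absent' in Delta, Eta, and Zeta only — synapomorphy for {Delta, Eta, Zeta}.
C4 (state 'present') occurs in Alpha and Delta but conflicts with the nesting implied by the other characters — most parsimoniously interpreted as homoplasy.
C5 (derived state 'present') is shared by all ingroup taxa — unites the whole ingroup.
C6: derived state 'present' in Alpha and Epsilon only — synapomorphy for {Alpha, Epsilon}.
Only Alpha, Delta, Epsilon, Eta, and Zeta show the derived state 'present' for C7, supporting them as a clade.
Most parsimonious ingroup topology: (Beta,((Eta,(Delta,Zeta)),(Epsilon,Alpha))).
The clade {Delta, Eta, Zeta} is supported by C3: its derived state 'absent' occurs in exactly those taxa and in no other taxon (including the outgroup).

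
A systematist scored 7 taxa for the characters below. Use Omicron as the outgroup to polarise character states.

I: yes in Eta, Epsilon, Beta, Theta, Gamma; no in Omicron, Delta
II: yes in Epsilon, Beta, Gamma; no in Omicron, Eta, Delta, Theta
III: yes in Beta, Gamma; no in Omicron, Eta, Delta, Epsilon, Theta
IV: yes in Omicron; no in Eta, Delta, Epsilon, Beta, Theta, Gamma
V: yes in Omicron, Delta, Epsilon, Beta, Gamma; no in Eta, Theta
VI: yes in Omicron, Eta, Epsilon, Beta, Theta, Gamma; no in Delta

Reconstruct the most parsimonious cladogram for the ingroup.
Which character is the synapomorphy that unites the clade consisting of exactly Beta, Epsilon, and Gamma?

II

Character polarity is set by the outgroup: the derived state is whichever differs from the outgroup's state, so for IV, V, VI the derived state is 'no', and for the remaining characters it is 'yes'.
I (derived state 'yes') is shared by Beta, Epsilon, Eta, Gamma, and Theta — a synapomorphy uniting that clade.
II (derived state 'yes') is shared by Beta, Epsilon, and Gamma — a synapomorphy uniting that clade.
Only Beta and Gamma show the derived state 'yes' for III, supporting them as a clade.
IV (derived state 'no') is shared by all ingroup taxa — unites the whole ingroup.
Only Eta and Theta show the derived state 'no' for V, supporting them as a clade.
VI: derived state 'no' in Delta only — an autapomorphy, so it tells us nothing about relationships among taxa.
Most parsimonious ingroup topology: (((Eta,Theta),(Epsilon,(Beta,Gamma))),Delta).
The clade {Beta, Epsilon, Gamma} is supported by II: its derived state 'yes' occurs in exactly those taxa and in no other taxon (including the outgroup).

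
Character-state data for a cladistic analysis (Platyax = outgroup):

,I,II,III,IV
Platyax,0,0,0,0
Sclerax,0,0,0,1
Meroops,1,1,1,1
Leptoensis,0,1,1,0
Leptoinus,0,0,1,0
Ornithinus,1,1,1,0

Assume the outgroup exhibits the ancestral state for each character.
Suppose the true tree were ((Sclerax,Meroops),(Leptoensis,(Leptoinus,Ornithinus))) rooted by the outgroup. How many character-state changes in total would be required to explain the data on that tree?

Map each character onto ((Sclerax,Meroops),(Leptoensis,(Leptoinus,Ornithinus))) (rooted by Platyax) and count the minimum state changes it requires (Fitch parsimony):
I: 2; II: 3; III: 2; IV: 1.
Total tree length = 8.

8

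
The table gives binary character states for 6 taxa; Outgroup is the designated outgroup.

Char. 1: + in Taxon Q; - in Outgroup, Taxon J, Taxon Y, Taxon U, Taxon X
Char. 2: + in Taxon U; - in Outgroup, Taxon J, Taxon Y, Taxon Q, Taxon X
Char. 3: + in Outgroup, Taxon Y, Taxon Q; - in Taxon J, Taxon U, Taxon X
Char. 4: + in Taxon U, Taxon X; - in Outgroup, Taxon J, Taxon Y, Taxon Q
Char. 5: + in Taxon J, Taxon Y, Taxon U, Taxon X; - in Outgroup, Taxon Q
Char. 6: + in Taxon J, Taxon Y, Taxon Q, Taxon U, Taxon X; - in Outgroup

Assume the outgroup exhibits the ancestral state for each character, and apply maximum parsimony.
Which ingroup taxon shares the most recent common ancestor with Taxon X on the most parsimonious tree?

Taxon U

Character polarity is set by the outgroup: the derived state is whichever differs from the outgroup's state, so for Char. 3 the derived state is '-', and for the remaining characters it is '+'.
Char. 1 (derived state '+') is unique to Taxon Q (autapomorphy; uninformative for grouping).
Char. 2: derived state '+' in Taxon U only — an autapomorphy, so it tells us nothing about relationships among taxa.
Char. 3 (derived state '-') is shared by Taxon J, Taxon U, and Taxon X — a synapomorphy uniting that clade.
Only Taxon U and Taxon X show the derived state '+' for Char. 4, supporting them as a clade.
Only Taxon J, Taxon U, Taxon X, and Taxon Y show the derived state '+' for Char. 5, supporting them as a clade.
All ingroup taxa share the derived state '+' for Char. 6; it defines the ingroup but does not resolve relationships within it.
Most parsimonious ingroup topology: (((Taxon J,(Taxon U,Taxon X)),Taxon Y),Taxon Q).
Taxon X and Taxon U form a cherry on this tree, so they are sister taxa.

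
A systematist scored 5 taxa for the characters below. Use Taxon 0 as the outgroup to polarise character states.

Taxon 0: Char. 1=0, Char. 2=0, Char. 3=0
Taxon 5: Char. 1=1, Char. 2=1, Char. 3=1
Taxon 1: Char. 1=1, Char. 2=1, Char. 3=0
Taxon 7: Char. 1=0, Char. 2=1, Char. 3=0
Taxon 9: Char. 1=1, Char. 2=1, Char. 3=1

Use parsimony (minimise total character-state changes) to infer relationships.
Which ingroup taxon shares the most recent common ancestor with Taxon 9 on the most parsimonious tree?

Taxon 5

The outgroup has state '0' for every character, so '1' is the derived state throughout.
Char. 1: derived state '1' in Taxon 1, Taxon 5, and Taxon 9 only — synapomorphy for {Taxon 1, Taxon 5, Taxon 9}.
All ingroup taxa share the derived state '1' for Char. 2; it defines the ingroup but does not resolve relationships within it.
Char. 3 (derived state '1') is shared by Taxon 5 and Taxon 9 — a synapomorphy uniting that clade.
Most parsimonious ingroup topology: (((Taxon 9,Taxon 5),Taxon 1),Taxon 7).
Taxon 9 and Taxon 5 form a cherry on this tree, so they are sister taxa.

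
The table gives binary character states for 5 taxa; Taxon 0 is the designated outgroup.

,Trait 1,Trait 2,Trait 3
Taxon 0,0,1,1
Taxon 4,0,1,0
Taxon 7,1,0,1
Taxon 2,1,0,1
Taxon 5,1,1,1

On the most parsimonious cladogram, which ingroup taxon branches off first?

Character polarity is set by the outgroup: the derived state is whichever differs from the outgroup's state, so for Trait 2, Trait 3 the derived state is '0', and for the remaining characters it is '1'.
Trait 1 (derived state '1') is shared by Taxon 2, Taxon 5, and Taxon 7 — a synapomorphy uniting that clade.
Trait 2: derived state '0' in Taxon 2 and Taxon 7 only — synapomorphy for {Taxon 2, Taxon 7}.
Trait 3 (derived state '0') is unique to Taxon 4 (autapomorphy; uninformative for grouping).
Most parsimonious ingroup topology: (Taxon 4,((Taxon 7,Taxon 2),Taxon 5)).
Taxon 4 is sister to the clade containing all other ingroup taxa, so it is the earliest-diverging (most basal) ingroup lineage.

Taxon 4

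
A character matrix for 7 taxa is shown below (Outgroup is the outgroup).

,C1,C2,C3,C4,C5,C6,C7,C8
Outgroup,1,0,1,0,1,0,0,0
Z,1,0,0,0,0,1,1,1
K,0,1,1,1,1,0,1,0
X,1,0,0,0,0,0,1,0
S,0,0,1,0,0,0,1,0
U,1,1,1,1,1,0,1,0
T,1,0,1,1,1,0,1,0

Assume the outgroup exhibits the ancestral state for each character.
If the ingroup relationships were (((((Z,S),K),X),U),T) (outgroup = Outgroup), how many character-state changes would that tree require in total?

14

Map each character onto (((((Z,S),K),X),U),T) (rooted by Outgroup) and count the minimum state changes it requires (Fitch parsimony):
C1: 2; C2: 2; C3: 2; C4: 3; C5: 2; C6: 1; C7: 1; C8: 1.
Total tree length = 14.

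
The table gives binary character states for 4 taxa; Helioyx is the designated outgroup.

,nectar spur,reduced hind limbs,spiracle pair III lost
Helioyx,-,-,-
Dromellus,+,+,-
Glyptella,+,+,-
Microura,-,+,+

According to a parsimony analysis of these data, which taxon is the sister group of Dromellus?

The outgroup has state '-' for every character, so '+' is the derived state throughout.
Only Dromellus and Glyptella show the derived state '+' for nectar spur, supporting them as a clade.
reduced hind limbs (derived state '+') is shared by all ingroup taxa — unites the whole ingroup.
spiracle pair III lost: derived state '+' in Microura only — an autapomorphy, so it tells us nothing about relationships among taxa.
Most parsimonious ingroup topology: ((Dromellus,Glyptella),Microura).
Dromellus and Glyptella form a cherry on this tree, so they are sister taxa.

Glyptella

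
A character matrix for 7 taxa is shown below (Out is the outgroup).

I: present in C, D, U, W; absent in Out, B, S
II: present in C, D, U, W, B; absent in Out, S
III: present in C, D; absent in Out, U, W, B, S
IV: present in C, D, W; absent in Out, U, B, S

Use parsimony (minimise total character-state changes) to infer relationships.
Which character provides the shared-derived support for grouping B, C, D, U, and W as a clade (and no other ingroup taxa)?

II

The outgroup has state 'absent' for every character, so 'present' is the derived state throughout.
I: derived state 'present' in C, D, U, and W only — synapomorphy for {C, D, U, W}.
II: derived state 'present' in B, C, D, U, and W only — synapomorphy for {B, C, D, U, W}.
Only C and D show the derived state 'present' for III, supporting them as a clade.
IV: derived state 'present' in C, D, and W only — synapomorphy for {C, D, W}.
Most parsimonious ingroup topology: (S,(((W,(D,C)),U),B)).
The clade {B, C, D, U, W} is supported by II: its derived state 'present' occurs in exactly those taxa and in no other taxon (including the outgroup).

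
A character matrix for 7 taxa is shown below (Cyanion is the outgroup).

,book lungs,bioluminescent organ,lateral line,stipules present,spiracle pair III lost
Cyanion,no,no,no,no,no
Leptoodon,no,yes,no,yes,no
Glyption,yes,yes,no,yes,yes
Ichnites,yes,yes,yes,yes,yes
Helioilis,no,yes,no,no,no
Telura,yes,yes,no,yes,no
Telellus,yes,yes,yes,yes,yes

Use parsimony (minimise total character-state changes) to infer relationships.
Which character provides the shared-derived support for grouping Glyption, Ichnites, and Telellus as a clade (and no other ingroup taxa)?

spiracle pair III lost

The outgroup has state 'no' for every character, so 'yes' is the derived state throughout.
book lungs: derived state 'yes' in Glyption, Ichnites, Telellus, and Telura only — synapomorphy for {Glyption, Ichnites, Telellus, Telura}.
All ingroup taxa share the derived state 'yes' for bioluminescent organ; it defines the ingroup but does not resolve relationships within it.
lateral line (derived state 'yes') is shared by Ichnites and Telellus — a synapomorphy uniting that clade.
Only Glyption, Ichnites, Leptoodon, Telellus, and Telura show the derived state 'yes' for stipules present, supporting them as a clade.
spiracle pair III lost (derived state 'yes') is shared by Glyption, Ichnites, and Telellus — a synapomorphy uniting that clade.
Most parsimonious ingroup topology: ((Leptoodon,((Glyption,(Ichnites,Telellus)),Telura)),Helioilis).
The clade {Glyption, Ichnites, Telellus} is supported by spiracle pair III lost: its derived state 'yes' occurs in exactly those taxa and in no other taxon (including the outgroup).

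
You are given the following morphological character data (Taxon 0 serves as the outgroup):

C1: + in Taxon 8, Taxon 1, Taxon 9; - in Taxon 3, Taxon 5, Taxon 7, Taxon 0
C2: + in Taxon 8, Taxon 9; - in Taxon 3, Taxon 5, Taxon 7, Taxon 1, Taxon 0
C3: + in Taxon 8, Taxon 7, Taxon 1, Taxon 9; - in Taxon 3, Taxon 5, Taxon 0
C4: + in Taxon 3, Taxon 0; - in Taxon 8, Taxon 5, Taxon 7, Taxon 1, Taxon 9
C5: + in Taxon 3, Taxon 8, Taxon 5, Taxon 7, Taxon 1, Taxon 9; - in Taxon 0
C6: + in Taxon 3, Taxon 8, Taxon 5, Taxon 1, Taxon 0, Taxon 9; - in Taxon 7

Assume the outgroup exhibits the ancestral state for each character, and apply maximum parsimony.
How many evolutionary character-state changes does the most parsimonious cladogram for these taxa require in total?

6

Character polarity is set by the outgroup: the derived state is whichever differs from the outgroup's state, so for C4, C6 the derived state is '-', and for the remaining characters it is '+'.
Only Taxon 1, Taxon 8, and Taxon 9 show the derived state '+' for C1, supporting them as a clade.
Only Taxon 8 and Taxon 9 show the derived state '+' for C2, supporting them as a clade.
Only Taxon 1, Taxon 7, Taxon 8, and Taxon 9 show the derived state '+' for C3, supporting them as a clade.
C4 (derived state '-') is shared by Taxon 1, Taxon 5, Taxon 7, Taxon 8, and Taxon 9 — a synapomorphy uniting that clade.
C5 (derived state '+') is shared by all ingroup taxa — unites the whole ingroup.
C6 (derived state '-') is unique to Taxon 7 (autapomorphy; uninformative for grouping).
Most parsimonious ingroup topology: (((Taxon 7,(Taxon 1,(Taxon 9,Taxon 8))),Taxon 5),Taxon 3).
Changes per character on this tree: C1: 1; C2: 1; C3: 1; C4: 1; C5: 1; C6: 1.
Total = 6.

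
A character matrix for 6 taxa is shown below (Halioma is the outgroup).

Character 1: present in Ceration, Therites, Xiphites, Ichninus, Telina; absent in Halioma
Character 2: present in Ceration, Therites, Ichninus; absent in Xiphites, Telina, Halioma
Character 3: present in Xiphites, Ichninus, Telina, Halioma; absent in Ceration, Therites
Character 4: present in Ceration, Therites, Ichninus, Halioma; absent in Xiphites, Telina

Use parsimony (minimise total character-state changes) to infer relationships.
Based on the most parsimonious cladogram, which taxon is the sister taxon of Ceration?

Therites

Character polarity is set by the outgroup: the derived state is whichever differs from the outgroup's state, so for Character 3, Character 4 the derived state is 'absent', and for the remaining characters it is 'present'.
All ingroup taxa share the derived state 'present' for Character 1; it defines the ingroup but does not resolve relationships within it.
Character 2: derived state 'present' in Ceration, Ichninus, and Therites only — synapomorphy for {Ceration, Ichninus, Therites}.
Character 3: derived state 'absent' in Ceration and Therites only — synapomorphy for {Ceration, Therites}.
Character 4: derived state 'absent' in Telina and Xiphites only — synapomorphy for {Telina, Xiphites}.
Most parsimonious ingroup topology: (((Ceration,Therites),Ichninus),(Telina,Xiphites)).
Ceration and Therites form a cherry on this tree, so they are sister taxa.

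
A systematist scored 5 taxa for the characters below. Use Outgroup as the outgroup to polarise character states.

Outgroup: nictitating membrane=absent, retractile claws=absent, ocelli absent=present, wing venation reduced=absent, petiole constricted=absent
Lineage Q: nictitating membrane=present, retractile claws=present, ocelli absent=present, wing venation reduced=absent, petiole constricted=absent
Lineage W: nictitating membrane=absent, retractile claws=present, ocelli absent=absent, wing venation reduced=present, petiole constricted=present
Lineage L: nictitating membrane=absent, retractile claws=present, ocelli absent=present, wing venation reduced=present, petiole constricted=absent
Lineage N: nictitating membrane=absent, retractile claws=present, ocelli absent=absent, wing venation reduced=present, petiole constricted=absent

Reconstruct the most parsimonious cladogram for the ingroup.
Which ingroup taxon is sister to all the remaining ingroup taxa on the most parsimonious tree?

Character polarity is set by the outgroup: the derived state is whichever differs from the outgroup's state, so for ocelli absent the derived state is 'absent', and for the remaining characters it is 'present'.
nictitating membrane (derived state 'present') is unique to Lineage Q (autapomorphy; uninformative for grouping).
retractile claws (derived state 'present') is shared by all ingroup taxa — unites the whole ingroup.
ocelli absent: derived state 'absent' in Lineage N and Lineage W only — synapomorphy for {Lineage N, Lineage W}.
wing venation reduced: derived state 'present' in Lineage L, Lineage N, and Lineage W only — synapomorphy for {Lineage L, Lineage N, Lineage W}.
petiole constricted: derived state 'present' in Lineage W only — an autapomorphy, so it tells us nothing about relationships among taxa.
Most parsimonious ingroup topology: (Lineage Q,((Lineage W,Lineage N),Lineage L)).
Lineage Q is sister to the clade containing all other ingroup taxa, so it is the earliest-diverging (most basal) ingroup lineage.

Lineage Q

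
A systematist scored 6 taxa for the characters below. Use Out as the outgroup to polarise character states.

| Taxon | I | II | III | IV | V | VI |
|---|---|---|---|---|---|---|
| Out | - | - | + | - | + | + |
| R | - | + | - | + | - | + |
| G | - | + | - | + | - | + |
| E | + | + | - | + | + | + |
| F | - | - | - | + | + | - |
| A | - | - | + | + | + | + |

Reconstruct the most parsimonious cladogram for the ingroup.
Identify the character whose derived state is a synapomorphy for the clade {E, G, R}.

II

Character polarity is set by the outgroup: the derived state is whichever differs from the outgroup's state, so for III, V, VI the derived state is '-', and for the remaining characters it is '+'.
I (derived state '+') is unique to E (autapomorphy; uninformative for grouping).
II: derived state '+' in E, G, and R only — synapomorphy for {E, G, R}.
Only E, F, G, and R show the derived state '-' for III, supporting them as a clade.
All ingroup taxa share the derived state '+' for IV; it defines the ingroup but does not resolve relationships within it.
Only G and R show the derived state '-' for V, supporting them as a clade.
VI: derived state '-' in F only — an autapomorphy, so it tells us nothing about relationships among taxa.
Most parsimonious ingroup topology: ((((R,G),E),F),A).
The clade {E, G, R} is supported by II: its derived state '+' occurs in exactly those taxa and in no other taxon (including the outgroup).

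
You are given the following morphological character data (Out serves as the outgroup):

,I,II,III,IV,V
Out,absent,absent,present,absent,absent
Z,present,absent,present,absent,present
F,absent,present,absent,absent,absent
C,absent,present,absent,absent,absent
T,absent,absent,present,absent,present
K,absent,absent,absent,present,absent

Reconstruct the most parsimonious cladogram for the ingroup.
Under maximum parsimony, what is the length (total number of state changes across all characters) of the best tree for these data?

5

Character polarity is set by the outgroup: the derived state is whichever differs from the outgroup's state, so for III the derived state is 'absent', and for the remaining characters it is 'present'.
I (derived state 'present') is unique to Z (autapomorphy; uninformative for grouping).
II (derived state 'present') is shared by C and F — a synapomorphy uniting that clade.
III (derived state 'absent') is shared by C, F, and K — a synapomorphy uniting that clade.
IV: derived state 'present' in K only — an autapomorphy, so it tells us nothing about relationships among taxa.
Only T and Z show the derived state 'present' for V, supporting them as a clade.
Most parsimonious ingroup topology: ((Z,T),((F,C),K)).
Changes per character on this tree: I: 1; II: 1; III: 1; IV: 1; V: 1.
Total = 5.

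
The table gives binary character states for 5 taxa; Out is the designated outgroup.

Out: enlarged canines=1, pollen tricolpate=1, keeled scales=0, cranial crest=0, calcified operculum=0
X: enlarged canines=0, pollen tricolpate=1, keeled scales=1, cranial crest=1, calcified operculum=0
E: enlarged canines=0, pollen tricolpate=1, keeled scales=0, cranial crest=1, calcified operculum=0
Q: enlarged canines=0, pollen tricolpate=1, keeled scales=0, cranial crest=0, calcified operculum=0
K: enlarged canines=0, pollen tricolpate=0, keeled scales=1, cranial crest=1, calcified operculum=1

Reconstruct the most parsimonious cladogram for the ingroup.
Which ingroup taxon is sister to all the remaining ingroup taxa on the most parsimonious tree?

Q

Character polarity is set by the outgroup: the derived state is whichever differs from the outgroup's state, so for enlarged canines, pollen tricolpate the derived state is '0', and for the remaining characters it is '1'.
enlarged canines (derived state '0') is shared by all ingroup taxa — unites the whole ingroup.
pollen tricolpate (derived state '0') is unique to K (autapomorphy; uninformative for grouping).
keeled scales (derived state '1') is shared by K and X — a synapomorphy uniting that clade.
Only E, K, and X show the derived state '1' for cranial crest, supporting them as a clade.
calcified operculum (derived state '1') is unique to K (autapomorphy; uninformative for grouping).
Most parsimonious ingroup topology: (((X,K),E),Q).
Q is sister to the clade containing all other ingroup taxa, so it is the earliest-diverging (most basal) ingroup lineage.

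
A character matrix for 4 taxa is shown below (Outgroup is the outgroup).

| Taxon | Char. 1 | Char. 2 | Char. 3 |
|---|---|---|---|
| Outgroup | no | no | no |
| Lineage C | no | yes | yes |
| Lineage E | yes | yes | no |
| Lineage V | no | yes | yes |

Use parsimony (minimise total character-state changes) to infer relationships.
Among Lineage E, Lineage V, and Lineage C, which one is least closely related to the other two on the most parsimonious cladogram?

Lineage E

The outgroup has state 'no' for every character, so 'yes' is the derived state throughout.
Char. 1 (derived state 'yes') is unique to Lineage E (autapomorphy; uninformative for grouping).
All ingroup taxa share the derived state 'yes' for Char. 2; it defines the ingroup but does not resolve relationships within it.
Only Lineage C and Lineage V show the derived state 'yes' for Char. 3, supporting them as a clade.
Most parsimonious ingroup topology: ((Lineage C,Lineage V),Lineage E).
Lineage V and Lineage C share a more recent common ancestor with each other than either does with Lineage E, so Lineage E is the least closely related of the three.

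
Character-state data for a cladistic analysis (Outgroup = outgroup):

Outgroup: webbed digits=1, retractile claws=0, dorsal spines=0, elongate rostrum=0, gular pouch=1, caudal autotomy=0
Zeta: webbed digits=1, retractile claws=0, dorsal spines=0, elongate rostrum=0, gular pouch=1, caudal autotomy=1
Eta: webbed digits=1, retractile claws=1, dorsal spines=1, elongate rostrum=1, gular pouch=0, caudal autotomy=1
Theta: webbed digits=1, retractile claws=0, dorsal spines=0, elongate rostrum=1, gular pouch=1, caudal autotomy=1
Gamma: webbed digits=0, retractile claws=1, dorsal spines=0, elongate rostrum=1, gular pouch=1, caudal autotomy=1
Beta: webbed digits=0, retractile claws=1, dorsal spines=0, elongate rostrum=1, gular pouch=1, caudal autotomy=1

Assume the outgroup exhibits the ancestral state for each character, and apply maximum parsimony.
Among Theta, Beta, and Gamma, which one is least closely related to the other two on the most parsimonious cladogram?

Character polarity is set by the outgroup: the derived state is whichever differs from the outgroup's state, so for webbed digits, gular pouch the derived state is '0', and for the remaining characters it is '1'.
Only Beta and Gamma show the derived state '0' for webbed digits, supporting them as a clade.
retractile claws (derived state '1') is shared by Beta, Eta, and Gamma — a synapomorphy uniting that clade.
dorsal spines: derived state '1' in Eta only — an autapomorphy, so it tells us nothing about relationships among taxa.
Only Beta, Eta, Gamma, and Theta show the derived state '1' for elongate rostrum, supporting them as a clade.
gular pouch: derived state '0' in Eta only — an autapomorphy, so it tells us nothing about relationships among taxa.
caudal autotomy (derived state '1') is shared by all ingroup taxa — unites the whole ingroup.
Most parsimonious ingroup topology: (Zeta,((Eta,(Gamma,Beta)),Theta)).
Gamma and Beta share a more recent common ancestor with each other than either does with Theta, so Theta is the least closely related of the three.

Theta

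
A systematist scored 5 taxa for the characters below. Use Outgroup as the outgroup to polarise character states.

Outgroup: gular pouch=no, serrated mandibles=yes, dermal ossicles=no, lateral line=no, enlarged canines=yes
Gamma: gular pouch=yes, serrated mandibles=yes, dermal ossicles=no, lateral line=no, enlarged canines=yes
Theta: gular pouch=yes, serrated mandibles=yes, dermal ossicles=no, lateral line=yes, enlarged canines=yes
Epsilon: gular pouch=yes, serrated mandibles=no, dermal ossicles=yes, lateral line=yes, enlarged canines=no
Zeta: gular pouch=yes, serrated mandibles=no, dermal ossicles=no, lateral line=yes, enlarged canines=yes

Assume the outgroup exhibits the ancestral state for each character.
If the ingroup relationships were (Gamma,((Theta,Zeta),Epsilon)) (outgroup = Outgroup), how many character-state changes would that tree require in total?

Map each character onto (Gamma,((Theta,Zeta),Epsilon)) (rooted by Outgroup) and count the minimum state changes it requires (Fitch parsimony):
gular pouch: 1; serrated mandibles: 2; dermal ossicles: 1; lateral line: 1; enlarged canines: 1.
Total tree length = 6.

6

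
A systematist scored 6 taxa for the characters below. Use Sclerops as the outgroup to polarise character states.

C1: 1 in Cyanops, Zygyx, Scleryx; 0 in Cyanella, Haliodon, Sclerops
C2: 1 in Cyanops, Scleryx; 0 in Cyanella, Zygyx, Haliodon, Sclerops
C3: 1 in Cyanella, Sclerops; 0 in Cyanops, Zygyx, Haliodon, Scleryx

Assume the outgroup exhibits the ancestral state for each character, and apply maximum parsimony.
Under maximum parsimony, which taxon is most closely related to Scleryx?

Character polarity is set by the outgroup: the derived state is whichever differs from the outgroup's state, so for C3 the derived state is '0', and for the remaining characters it is '1'.
Only Cyanops, Scleryx, and Zygyx show the derived state '1' for C1, supporting them as a clade.
C2 (derived state '1') is shared by Cyanops and Scleryx — a synapomorphy uniting that clade.
Only Cyanops, Haliodon, Scleryx, and Zygyx show the derived state '0' for C3, supporting them as a clade.
Most parsimonious ingroup topology: (((Zygyx,(Scleryx,Cyanops)),Haliodon),Cyanella).
Scleryx and Cyanops form a cherry on this tree, so they are sister taxa.

Cyanops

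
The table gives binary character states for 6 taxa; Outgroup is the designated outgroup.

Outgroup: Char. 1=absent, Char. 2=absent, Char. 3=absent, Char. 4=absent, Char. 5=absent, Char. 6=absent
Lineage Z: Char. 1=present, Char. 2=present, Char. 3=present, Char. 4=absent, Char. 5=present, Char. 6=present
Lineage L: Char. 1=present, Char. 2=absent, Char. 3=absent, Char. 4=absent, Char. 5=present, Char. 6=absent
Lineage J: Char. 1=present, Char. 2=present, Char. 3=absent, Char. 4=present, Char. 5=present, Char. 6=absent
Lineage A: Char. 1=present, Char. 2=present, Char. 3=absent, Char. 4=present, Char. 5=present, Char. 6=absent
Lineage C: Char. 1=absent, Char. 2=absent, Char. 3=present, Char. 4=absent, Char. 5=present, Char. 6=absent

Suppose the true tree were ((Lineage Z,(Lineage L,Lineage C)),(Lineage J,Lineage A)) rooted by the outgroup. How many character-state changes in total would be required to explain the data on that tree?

9

Map each character onto ((Lineage Z,(Lineage L,Lineage C)),(Lineage J,Lineage A)) (rooted by Outgroup) and count the minimum state changes it requires (Fitch parsimony):
Char. 1: 2; Char. 2: 2; Char. 3: 2; Char. 4: 1; Char. 5: 1; Char. 6: 1.
Total tree length = 9.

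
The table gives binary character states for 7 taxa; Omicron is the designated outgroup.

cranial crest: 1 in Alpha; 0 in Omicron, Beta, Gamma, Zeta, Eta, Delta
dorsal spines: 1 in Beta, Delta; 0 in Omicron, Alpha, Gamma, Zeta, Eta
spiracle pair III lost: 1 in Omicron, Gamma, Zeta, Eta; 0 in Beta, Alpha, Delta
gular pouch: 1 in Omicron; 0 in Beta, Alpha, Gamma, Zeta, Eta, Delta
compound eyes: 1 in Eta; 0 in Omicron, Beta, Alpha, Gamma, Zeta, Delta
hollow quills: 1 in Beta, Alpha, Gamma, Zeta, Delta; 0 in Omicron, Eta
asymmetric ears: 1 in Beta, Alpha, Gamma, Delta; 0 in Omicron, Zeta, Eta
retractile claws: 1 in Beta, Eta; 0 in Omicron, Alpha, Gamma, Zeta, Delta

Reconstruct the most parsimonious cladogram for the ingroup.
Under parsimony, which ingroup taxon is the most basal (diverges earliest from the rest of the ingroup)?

Character polarity is set by the outgroup: the derived state is whichever differs from the outgroup's state, so for spiracle pair III lost, gular pouch the derived state is '0', and for the remaining characters it is '1'.
cranial crest: derived state '1' in Alpha only — an autapomorphy, so it tells us nothing about relationships among taxa.
dorsal spines (derived state '1') is shared by Beta and Delta — a synapomorphy uniting that clade.
Only Alpha, Beta, and Delta show the derived state '0' for spiracle pair III lost, supporting them as a clade.
gular pouch (derived state '0') is shared by all ingroup taxa — unites the whole ingroup.
compound eyes (derived state '1') is unique to Eta (autapomorphy; uninformative for grouping).
hollow quills: derived state '1' in Alpha, Beta, Delta, Gamma, and Zeta only — synapomorphy for {Alpha, Beta, Delta, Gamma, Zeta}.
asymmetric ears: derived state '1' in Alpha, Beta, Delta, and Gamma only — synapomorphy for {Alpha, Beta, Delta, Gamma}.
retractile claws (state '1') occurs in Beta and Eta but conflicts with the nesting implied by the other characters — most parsimoniously interpreted as homoplasy.
Most parsimonious ingroup topology: (((((Beta,Delta),Alpha),Gamma),Zeta),Eta).
Eta is sister to the clade containing all other ingroup taxa, so it is the earliest-diverging (most basal) ingroup lineage.

Eta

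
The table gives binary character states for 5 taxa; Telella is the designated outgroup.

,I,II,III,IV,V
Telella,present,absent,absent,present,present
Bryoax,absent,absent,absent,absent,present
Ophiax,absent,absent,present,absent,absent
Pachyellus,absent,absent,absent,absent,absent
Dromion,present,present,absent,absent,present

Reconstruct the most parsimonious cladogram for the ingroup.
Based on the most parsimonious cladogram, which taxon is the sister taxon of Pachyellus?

Ophiax

Character polarity is set by the outgroup: the derived state is whichever differs from the outgroup's state, so for I, IV, V the derived state is 'absent', and for the remaining characters it is 'present'.
I (derived state 'absent') is shared by Bryoax, Ophiax, and Pachyellus — a synapomorphy uniting that clade.
II: derived state 'present' in Dromion only — an autapomorphy, so it tells us nothing about relationships among taxa.
III: derived state 'present' in Ophiax only — an autapomorphy, so it tells us nothing about relationships among taxa.
All ingroup taxa share the derived state 'absent' for IV; it defines the ingroup but does not resolve relationships within it.
V: derived state 'absent' in Ophiax and Pachyellus only — synapomorphy for {Ophiax, Pachyellus}.
Most parsimonious ingroup topology: ((Bryoax,(Ophiax,Pachyellus)),Dromion).
Pachyellus and Ophiax form a cherry on this tree, so they are sister taxa.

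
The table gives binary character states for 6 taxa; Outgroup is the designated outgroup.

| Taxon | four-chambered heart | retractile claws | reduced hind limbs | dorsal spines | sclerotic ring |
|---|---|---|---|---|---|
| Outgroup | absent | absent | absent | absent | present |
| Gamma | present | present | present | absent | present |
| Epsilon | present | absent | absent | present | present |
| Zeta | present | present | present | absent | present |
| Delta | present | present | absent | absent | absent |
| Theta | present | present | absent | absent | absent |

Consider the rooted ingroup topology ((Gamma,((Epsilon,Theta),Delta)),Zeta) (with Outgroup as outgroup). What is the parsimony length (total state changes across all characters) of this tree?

Map each character onto ((Gamma,((Epsilon,Theta),Delta)),Zeta) (rooted by Outgroup) and count the minimum state changes it requires (Fitch parsimony):
four-chambered heart: 1; retractile claws: 2; reduced hind limbs: 2; dorsal spines: 1; sclerotic ring: 2.
Total tree length = 8.

8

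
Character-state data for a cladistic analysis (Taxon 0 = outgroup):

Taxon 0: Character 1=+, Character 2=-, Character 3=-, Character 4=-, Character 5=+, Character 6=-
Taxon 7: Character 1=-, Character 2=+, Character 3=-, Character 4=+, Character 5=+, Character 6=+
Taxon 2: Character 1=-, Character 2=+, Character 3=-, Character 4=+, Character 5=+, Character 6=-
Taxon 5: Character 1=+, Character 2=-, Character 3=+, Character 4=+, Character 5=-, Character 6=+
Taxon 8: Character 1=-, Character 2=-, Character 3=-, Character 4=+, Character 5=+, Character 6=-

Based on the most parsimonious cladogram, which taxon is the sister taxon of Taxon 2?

Taxon 7

Character polarity is set by the outgroup: the derived state is whichever differs from the outgroup's state, so for Character 1, Character 5 the derived state is '-', and for the remaining characters it is '+'.
Character 1 (derived state '-') is shared by Taxon 2, Taxon 7, and Taxon 8 — a synapomorphy uniting that clade.
Only Taxon 2 and Taxon 7 show the derived state '+' for Character 2, supporting them as a clade.
Character 3 (derived state '+') is unique to Taxon 5 (autapomorphy; uninformative for grouping).
All ingroup taxa share the derived state '+' for Character 4; it defines the ingroup but does not resolve relationships within it.
Character 5 (derived state '-') is unique to Taxon 5 (autapomorphy; uninformative for grouping).
Character 6 (state '+') occurs in Taxon 5 and Taxon 7 but conflicts with the nesting implied by the other characters — most parsimoniously interpreted as homoplasy.
Most parsimonious ingroup topology: (((Taxon 7,Taxon 2),Taxon 8),Taxon 5).
Taxon 2 and Taxon 7 form a cherry on this tree, so they are sister taxa.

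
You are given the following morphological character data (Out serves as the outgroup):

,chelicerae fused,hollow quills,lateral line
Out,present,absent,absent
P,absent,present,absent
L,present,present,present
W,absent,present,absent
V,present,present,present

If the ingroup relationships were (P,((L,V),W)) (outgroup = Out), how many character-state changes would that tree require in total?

Map each character onto (P,((L,V),W)) (rooted by Out) and count the minimum state changes it requires (Fitch parsimony):
chelicerae fused: 2; hollow quills: 1; lateral line: 1.
Total tree length = 4.

4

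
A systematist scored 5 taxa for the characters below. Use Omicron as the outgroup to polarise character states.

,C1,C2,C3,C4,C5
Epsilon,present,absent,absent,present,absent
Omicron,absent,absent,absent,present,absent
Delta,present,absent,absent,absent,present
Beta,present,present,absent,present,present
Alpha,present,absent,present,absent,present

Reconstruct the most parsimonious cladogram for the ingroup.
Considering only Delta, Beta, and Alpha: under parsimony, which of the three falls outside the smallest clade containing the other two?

Character polarity is set by the outgroup: the derived state is whichever differs from the outgroup's state, so for C4 the derived state is 'absent', and for the remaining characters it is 'present'.
All ingroup taxa share the derived state 'present' for C1; it defines the ingroup but does not resolve relationships within it.
C2 (derived state 'present') is unique to Beta (autapomorphy; uninformative for grouping).
C3: derived state 'present' in Alpha only — an autapomorphy, so it tells us nothing about relationships among taxa.
C4 (derived state 'absent') is shared by Alpha and Delta — a synapomorphy uniting that clade.
C5 (derived state 'present') is shared by Alpha, Beta, and Delta — a synapomorphy uniting that clade.
Most parsimonious ingroup topology: (((Alpha,Delta),Beta),Epsilon).
Alpha and Delta share a more recent common ancestor with each other than either does with Beta, so Beta is the least closely related of the three.

Beta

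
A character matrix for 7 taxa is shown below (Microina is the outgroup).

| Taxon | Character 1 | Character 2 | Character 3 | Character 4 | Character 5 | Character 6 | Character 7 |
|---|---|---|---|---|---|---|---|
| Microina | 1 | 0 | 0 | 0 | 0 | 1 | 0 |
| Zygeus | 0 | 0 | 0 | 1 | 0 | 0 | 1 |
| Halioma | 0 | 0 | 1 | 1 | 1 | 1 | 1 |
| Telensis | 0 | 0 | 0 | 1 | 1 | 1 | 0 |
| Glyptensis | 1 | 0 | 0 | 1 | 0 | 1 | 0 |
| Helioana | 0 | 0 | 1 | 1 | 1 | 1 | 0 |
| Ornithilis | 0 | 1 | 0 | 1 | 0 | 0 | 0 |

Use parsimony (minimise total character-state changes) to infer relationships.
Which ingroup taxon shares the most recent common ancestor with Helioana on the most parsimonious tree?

Halioma

Character polarity is set by the outgroup: the derived state is whichever differs from the outgroup's state, so for Character 1, Character 6 the derived state is '0', and for the remaining characters it is '1'.
Character 1: derived state '0' in Halioma, Helioana, Ornithilis, Telensis, and Zygeus only — synapomorphy for {Halioma, Helioana, Ornithilis, Telensis, Zygeus}.
Character 2: derived state '1' in Ornithilis only — an autapomorphy, so it tells us nothing about relationships among taxa.
Only Halioma and Helioana show the derived state '1' for Character 3, supporting them as a clade.
All ingroup taxa share the derived state '1' for Character 4; it defines the ingroup but does not resolve relationships within it.
Character 5 (derived state '1') is shared by Halioma, Helioana, and Telensis — a synapomorphy uniting that clade.
Only Ornithilis and Zygeus show the derived state '0' for Character 6, supporting them as a clade.
Character 7 (state '1') occurs in Halioma and Zygeus but conflicts with the nesting implied by the other characters — most parsimoniously interpreted as homoplasy.
Most parsimonious ingroup topology: (((Zygeus,Ornithilis),((Halioma,Helioana),Telensis)),Glyptensis).
Helioana and Halioma form a cherry on this tree, so they are sister taxa.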